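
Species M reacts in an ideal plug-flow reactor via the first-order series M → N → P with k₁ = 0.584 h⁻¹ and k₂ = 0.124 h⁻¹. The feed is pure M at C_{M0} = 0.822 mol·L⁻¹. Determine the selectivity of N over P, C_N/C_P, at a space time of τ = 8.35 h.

0.800

Solving the coupled first-order balances gives C_N(τ) = [k₁/(k₂−k₁)]·C_{M0}·(e^(−k₁τ) − e^(−k₂τ)).
e^(−k₁τ) = e^(−0.584×8.35) = e^(−4.876) = 0.007624; e^(−k₂τ) = e^(−1.035) = 0.3551.
C_N = 0.584×0.822/(0.124−0.584) × (0.007624−0.3551) = (-1.044)×(-0.3475) = 0.3626 mol·L⁻¹.
C_M = C_{M0}e^(−k₁τ) = 0.006267 mol·L⁻¹, so C_P = C_{M0}−C_M−C_N = 0.4531 mol·L⁻¹; C_N/C_P = 0.800.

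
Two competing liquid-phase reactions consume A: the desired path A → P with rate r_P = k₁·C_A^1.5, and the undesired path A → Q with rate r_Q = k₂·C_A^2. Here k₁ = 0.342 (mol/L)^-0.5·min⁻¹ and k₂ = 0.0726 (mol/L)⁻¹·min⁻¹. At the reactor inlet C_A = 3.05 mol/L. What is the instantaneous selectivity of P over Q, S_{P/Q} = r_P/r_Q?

S_{P/Q} = r_P/r_Q = (k₁·C_A^1.5)/(k₂·C_A^2) = (k₁/k₂)·C_A^-0.5.
= (0.342×3.050^1.5) / (0.0726×3.050^2) = 1.822/0.6754 = 2.70.
The undesired path is higher order in A, so low C_A (CSTR or dilute feed) favours P.

2.70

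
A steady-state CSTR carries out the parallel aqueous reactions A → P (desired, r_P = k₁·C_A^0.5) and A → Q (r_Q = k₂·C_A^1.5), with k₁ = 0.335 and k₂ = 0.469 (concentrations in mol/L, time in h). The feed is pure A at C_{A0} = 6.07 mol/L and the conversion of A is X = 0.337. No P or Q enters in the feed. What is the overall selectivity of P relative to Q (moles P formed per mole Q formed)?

Exit C_A = C_{A0}(1−X) = 6.07×0.663 = 4.024 mol/L.
Rates in a CSTR are evaluated at the outlet concentration: r_P = 0.335×4.024^0.5 = 0.6720, r_Q = 0.469×4.024^1.5 = 3.786.
Overall selectivity = C_P/C_Q = r_Pτ/(r_Qτ) = r_P/r_Q = 0.177.

0.177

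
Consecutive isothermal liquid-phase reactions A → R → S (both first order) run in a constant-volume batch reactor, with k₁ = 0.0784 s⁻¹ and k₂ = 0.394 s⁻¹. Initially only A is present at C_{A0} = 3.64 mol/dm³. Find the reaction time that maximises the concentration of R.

The intermediate peaks when r₁ = r₂, i.e. k₁e^(−k₁t) = k₂e^(−k₂t), giving t_opt = ln(k₂/k₁)/(k₂−k₁).
= ln(0.394/0.0784)/(0.394−0.0784) = ln(5.026)/0.3156 = 1.615/0.3156 = 5.12 s.

5.12 s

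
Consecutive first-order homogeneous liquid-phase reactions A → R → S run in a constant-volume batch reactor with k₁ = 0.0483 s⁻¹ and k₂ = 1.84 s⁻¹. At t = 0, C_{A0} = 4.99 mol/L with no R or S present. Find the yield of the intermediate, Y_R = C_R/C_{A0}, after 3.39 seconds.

0.0228

The intermediate concentration in a first-order A→B→C sequence is C_R = k₁C_{A0}(e^(−k₁t) − e^(−k₂t))/(k₂−k₁).
e^(−k₁t) = e^(−0.0483×3.39) = e^(−0.1637) = 0.8490; e^(−k₂t) = e^(−6.238) = 0.001955.
C_R = 0.0483×4.99/(1.84−0.0483) × (0.8490−0.001955) = 0.1345×0.8470 = 0.1139 mol/L.
Y_R = C_R/C_{A0} = 0.1139/4.99 = 0.0228.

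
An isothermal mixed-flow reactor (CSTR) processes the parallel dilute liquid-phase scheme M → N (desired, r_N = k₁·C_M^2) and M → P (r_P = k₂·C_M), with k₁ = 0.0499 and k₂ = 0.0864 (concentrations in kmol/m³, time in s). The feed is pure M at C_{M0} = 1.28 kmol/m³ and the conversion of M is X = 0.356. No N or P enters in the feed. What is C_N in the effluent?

0.147 kmol/m³

Exit C_M = C_{M0}(1−X) = 1.28×0.644 = 0.8243 kmol/m³.
A CSTR operates uniformly at the exit composition, giving r_N = 0.03391 and r_P = 0.07122 (each k·C_M^n at C_M = 0.8243).
Fraction of consumed M going to N: r_N/(r_N+r_P) = 0.3225.
C_N = 0.3225·C_{M0}·X = 0.3225×1.28×0.356 = 0.147 kmol/m³.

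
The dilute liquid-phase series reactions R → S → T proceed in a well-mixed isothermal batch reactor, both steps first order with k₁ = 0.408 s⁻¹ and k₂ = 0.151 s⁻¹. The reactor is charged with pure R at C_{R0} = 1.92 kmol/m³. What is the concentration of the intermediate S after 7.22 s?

For first-order series with pure R initially, C_S(t) = k₁C_{R0}/(k₂−k₁)·(e^(−k₁t) − e^(−k₂t)).
e^(−k₁t) = e^(−0.408×7.22) = e^(−2.946) = 0.05256; e^(−k₂t) = e^(−1.090) = 0.3361.
C_S = 0.408×1.92/(0.151−0.408) × (0.05256−0.3361) = (-3.048)×(-0.2836) = 0.8644 kmol/m³.

0.864 kmol/m³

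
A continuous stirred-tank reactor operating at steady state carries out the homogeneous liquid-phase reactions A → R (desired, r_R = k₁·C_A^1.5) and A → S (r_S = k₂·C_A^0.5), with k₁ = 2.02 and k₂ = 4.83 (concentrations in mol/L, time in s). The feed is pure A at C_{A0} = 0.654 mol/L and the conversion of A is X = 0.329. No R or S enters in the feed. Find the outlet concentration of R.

0.0334 mol/L

Exit C_A = C_{A0}(1−X) = 0.654×0.671 = 0.4388 mol/L.
In a CSTR the entire volume is at exit conditions, so r_R = 2.02×0.4388^1.5 = 0.5872 and r_S = 4.83×0.4388^0.5 = 3.200.
Fraction of consumed A going to R: r_R/(r_R+r_S) = 0.1551.
C_R = 0.1551·C_{A0}·X = 0.1551×0.654×0.329 = 0.0334 mol/L.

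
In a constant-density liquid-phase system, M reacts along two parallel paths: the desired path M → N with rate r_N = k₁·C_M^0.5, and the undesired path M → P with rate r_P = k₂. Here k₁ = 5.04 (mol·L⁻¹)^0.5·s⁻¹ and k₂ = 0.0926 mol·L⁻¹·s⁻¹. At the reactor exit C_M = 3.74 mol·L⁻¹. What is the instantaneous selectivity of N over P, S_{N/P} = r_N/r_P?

S_{N/P} = r_N/r_P = (k₁·C_M^0.5)/(k₂) = (k₁/k₂)·C_M^0.5.
= (5.04×3.740^0.5) / (0.0926) = 9.747/0.09260 = 105.
Since the desired path is higher order in M, keeping C_M high (PFR or concentrated feed) favours N.

105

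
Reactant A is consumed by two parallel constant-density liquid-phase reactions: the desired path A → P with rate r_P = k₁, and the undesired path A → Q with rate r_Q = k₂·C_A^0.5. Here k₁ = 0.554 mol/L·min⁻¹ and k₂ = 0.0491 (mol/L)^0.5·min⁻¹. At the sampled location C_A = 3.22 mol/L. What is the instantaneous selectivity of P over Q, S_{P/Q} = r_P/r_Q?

6.29

S_{P/Q} = r_P/r_Q = (k₁)/(k₂·C_A^0.5) = (k₁/k₂)·C_A^-0.5.
= (0.554) / (0.0491×3.220^0.5) = 0.5540/0.08811 = 6.29.
The undesired path is higher order in A, so low C_A (CSTR or dilute feed) favours P.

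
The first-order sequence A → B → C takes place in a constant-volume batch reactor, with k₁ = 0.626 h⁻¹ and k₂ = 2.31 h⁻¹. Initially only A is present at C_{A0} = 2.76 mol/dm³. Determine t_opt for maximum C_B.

Setting dC_B/dt = 0 gives t_opt = ln(k₂/k₁)/(k₂−k₁).
= ln(2.31/0.626)/(2.31−0.626) = ln(3.690)/1.684 = 1.306/1.684 = 0.775 h.

0.775 h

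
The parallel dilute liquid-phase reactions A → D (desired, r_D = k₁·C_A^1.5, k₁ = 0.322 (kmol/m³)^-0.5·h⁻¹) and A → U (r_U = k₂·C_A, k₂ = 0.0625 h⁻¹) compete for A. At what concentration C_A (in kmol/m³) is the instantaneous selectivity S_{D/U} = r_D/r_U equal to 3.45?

S_{D/U} = (k₁/k₂)·C_A^0.5 ⇒ C_A = (S·k₂/k₁)^(2).
= (3.45×0.0625/0.322)^(2) = (0.6696)^(2) = 0.448 kmol/m³.

0.448 kmol/m³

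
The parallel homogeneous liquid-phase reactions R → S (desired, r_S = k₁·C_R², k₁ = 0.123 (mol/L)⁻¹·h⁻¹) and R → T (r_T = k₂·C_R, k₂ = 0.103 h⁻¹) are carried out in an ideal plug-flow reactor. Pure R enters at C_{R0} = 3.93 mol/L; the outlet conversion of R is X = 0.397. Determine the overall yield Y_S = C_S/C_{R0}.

0.313

C_R = C_{R0}(1−X) = 2.370 mol/L.
Along a PFR/batch, dC_T/dC_R = −r_T/(r_S+r_T) = −k₂/(k₂+k₁·C_R).
Integrating from C_{R0} to C_R: C_T = (0.103/0.123)·ln[(0.103+0.123·3.93)/(0.103+0.123·2.37)] = 0.8374·ln(0.5864/0.3945) = 0.3319 mol/L.
Then C_S = (C_{R0}−C_R) − C_T = 1.560 − 0.3319 = 1.228 mol/L.
Y_S = C_S/C_{R0} = 1.228/3.93 = 0.313.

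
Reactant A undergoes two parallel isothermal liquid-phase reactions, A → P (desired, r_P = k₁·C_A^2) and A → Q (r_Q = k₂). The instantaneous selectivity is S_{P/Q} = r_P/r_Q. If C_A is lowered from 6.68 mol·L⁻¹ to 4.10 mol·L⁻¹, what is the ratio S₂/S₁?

S_{P/Q} = (k₁/k₂)·C_A^2, so S₂/S₁ = (C_{A,2}/C_{A,1})^2.
= (4.10/6.68)^2 = (0.6138)^2 = 0.377.
Selectivity toward P falls as C_A falls — high-concentration operation is favoured.

0.377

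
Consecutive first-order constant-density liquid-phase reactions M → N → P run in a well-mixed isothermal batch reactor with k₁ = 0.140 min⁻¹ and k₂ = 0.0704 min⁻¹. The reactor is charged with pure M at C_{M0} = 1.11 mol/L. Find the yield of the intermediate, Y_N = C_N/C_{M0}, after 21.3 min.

The intermediate concentration in a first-order A→B→C sequence is C_N = k₁C_{M0}(e^(−k₁t) − e^(−k₂t))/(k₂−k₁).
e^(−k₁t) = e^(−0.140×21.3) = e^(−2.982) = 0.05069; e^(−k₂t) = e^(−1.500) = 0.2232.
C_N = 0.140×1.11/(0.0704−0.140) × (0.05069−0.2232) = (-2.233)×(-0.1725) = 0.3853 mol/L.
Y_N = C_N/C_{M0} = 0.3853/1.11 = 0.347.

0.347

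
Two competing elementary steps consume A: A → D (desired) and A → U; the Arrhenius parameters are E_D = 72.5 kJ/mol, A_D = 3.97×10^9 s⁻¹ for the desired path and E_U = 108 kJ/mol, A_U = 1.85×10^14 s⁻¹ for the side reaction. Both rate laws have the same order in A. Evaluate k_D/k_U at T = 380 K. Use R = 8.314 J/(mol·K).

1.63

k_D/k_U = (A_D/A_U)·exp[−(E_D−E_U)/(RT)] = (A_D/A_U)·exp[(E_U−E_D)/(RT)].
(E_U−E_D)/(RT) = (108−72.5)×10³/(8.314×380) = 35500/3159 = 11.24.
k_D/k_U = (3.97×10^9/1.85×10^14)·exp(11.24) = 2.146×10^-5 × 75856 = 1.63.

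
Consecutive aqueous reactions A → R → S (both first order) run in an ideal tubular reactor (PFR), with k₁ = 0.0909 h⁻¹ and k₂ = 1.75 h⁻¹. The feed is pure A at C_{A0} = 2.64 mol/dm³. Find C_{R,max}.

0.117 mol/dm³

At the optimum, C_{R,max}/C_{A0} = (k₁/k₂)^[k₂/(k₂−k₁)].
= (0.0909/1.75)^(1.75/(1.75−0.0909)) = (0.05194)^(1.055) = 0.04417.
C_{R,max} = 0.04417×2.64 = 0.117 mol/dm³.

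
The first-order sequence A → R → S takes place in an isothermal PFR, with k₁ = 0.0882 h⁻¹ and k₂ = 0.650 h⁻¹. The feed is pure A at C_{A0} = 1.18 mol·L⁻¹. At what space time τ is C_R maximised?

3.56 h

For first-order series the maximum of C_R occurs at τ_opt = ln(k₂/k₁)/(k₂−k₁).
= ln(0.650/0.0882)/(0.650−0.0882) = ln(7.370)/0.5618 = 1.997/0.5618 = 3.56 h.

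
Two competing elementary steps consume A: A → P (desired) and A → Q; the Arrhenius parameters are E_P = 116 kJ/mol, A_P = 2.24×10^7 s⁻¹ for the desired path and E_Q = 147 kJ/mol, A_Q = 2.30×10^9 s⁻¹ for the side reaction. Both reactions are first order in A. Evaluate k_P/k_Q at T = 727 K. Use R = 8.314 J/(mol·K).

1.64

With equal orders, S_{P/Q} = k_P/k_Q = (A_P/A_Q)·exp[(E_Q−E_P)/(RT)].
(E_Q−E_P)/(RT) = (147−116)×10³/(8.314×727) = 31000/6044 = 5.129.
k_P/k_Q = (2.24×10^7/2.30×10^9)·exp(5.129) = 0.009739 × 168.8 = 1.64.
Since E_P < E_Q, lowering the temperature improves selectivity toward P.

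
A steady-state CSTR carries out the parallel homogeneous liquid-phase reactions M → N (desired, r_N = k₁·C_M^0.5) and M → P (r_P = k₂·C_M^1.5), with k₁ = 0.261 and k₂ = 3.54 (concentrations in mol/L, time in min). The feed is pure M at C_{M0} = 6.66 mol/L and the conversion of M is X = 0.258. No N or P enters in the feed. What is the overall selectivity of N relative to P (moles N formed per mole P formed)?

0.0149

Exit C_M = C_{M0}(1−X) = 6.66×0.742 = 4.942 mol/L.
A CSTR operates uniformly at the exit composition, giving r_N = 0.5802 and r_P = 38.89 (each k·C_M^n at C_M = 4.942).
Overall selectivity = C_N/C_P = r_Nτ/(r_Pτ) = r_N/r_P = 0.0149.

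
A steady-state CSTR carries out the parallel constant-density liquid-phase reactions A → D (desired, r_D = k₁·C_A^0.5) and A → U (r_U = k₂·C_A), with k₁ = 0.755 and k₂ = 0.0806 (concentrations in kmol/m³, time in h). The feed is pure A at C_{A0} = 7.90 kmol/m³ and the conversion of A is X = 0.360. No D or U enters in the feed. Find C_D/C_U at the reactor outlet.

Exit C_A = C_{A0}(1−X) = 7.90×0.640 = 5.056 kmol/m³.
Rates in a CSTR are evaluated at the outlet concentration: r_D = 0.755×5.056^0.5 = 1.698, r_U = 0.0806×5.056 = 0.4075.
Overall selectivity = C_D/C_U = r_Dτ/(r_Uτ) = r_D/r_U = 4.17.

4.17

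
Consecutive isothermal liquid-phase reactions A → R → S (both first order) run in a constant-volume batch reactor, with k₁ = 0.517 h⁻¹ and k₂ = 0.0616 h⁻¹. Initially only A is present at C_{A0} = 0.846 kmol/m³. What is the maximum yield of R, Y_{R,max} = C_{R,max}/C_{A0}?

0.750

At the optimum, C_{R,max}/C_{A0} = (k₁/k₂)^[k₂/(k₂−k₁)].
= (0.517/0.0616)^(0.0616/(0.0616−0.517)) = (8.393)^(-0.1353) = 0.7499.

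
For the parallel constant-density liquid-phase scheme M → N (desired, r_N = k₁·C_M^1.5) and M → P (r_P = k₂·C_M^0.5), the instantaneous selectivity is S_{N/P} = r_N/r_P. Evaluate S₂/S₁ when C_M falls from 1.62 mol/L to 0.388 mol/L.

S_{N/P} = (k₁/k₂)·C_M, so S₂/S₁ = (C_{M,2}/C_{M,1}).
= 0.388/1.62 = 0.240.
Selectivity toward N falls as C_M falls — high-concentration operation is favoured.

0.240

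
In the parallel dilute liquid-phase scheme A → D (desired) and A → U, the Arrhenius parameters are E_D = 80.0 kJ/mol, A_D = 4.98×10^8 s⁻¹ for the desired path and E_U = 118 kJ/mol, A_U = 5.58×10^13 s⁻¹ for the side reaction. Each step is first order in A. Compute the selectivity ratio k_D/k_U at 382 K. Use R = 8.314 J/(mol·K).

With equal orders, S_{D/U} = k_D/k_U = (A_D/A_U)·exp[(E_U−E_D)/(RT)].
(E_U−E_D)/(RT) = (118−80.0)×10³/(8.314×382) = 38000/3176 = 11.96.
k_D/k_U = (4.98×10^8/5.58×10^13)·exp(11.96) = 8.925×10^-6 × 1.571×10^5 = 1.40.

1.40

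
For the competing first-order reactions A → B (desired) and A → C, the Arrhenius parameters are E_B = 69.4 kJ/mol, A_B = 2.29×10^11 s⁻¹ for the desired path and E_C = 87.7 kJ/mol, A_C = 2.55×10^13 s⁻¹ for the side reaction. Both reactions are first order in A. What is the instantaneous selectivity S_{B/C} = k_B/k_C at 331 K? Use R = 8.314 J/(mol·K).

k_B/k_C = (A_B/A_C)·exp[−(E_B−E_C)/(RT)] = (A_B/A_C)·exp[(E_C−E_B)/(RT)].
(E_C−E_B)/(RT) = (87.7−69.4)×10³/(8.314×331) = 18300/2752 = 6.650.
k_B/k_C = (2.29×10^11/2.55×10^13)·exp(6.650) = 0.008980 × 772.7 = 6.94.
Since E_B < E_C, lowering the temperature improves selectivity toward B.

6.94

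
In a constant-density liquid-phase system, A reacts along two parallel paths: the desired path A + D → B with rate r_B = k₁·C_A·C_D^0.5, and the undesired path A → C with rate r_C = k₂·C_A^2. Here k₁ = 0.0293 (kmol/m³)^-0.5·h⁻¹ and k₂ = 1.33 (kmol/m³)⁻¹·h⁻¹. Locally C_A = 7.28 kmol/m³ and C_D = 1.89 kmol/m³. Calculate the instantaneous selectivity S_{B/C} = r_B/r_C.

S_{B/C} = r_B/r_C = (k₁·C_A·C_D^0.5)/(k₂·C_A^2) = (k₁/k₂)·C_A⁻¹·C_D^0.5.
= (0.0293×7.280×1.890^0.5) / (1.33×7.280^2) = 0.2932/70.49 = 0.00416.

0.00416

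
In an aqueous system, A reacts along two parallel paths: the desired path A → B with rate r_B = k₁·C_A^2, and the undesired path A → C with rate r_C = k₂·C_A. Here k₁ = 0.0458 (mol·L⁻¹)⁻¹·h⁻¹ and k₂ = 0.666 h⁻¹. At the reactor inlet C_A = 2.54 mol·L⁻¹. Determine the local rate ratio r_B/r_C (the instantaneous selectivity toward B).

0.175

S_{B/C} = r_B/r_C = (k₁·C_A^2)/(k₂·C_A) = (k₁/k₂)·C_A.
= (0.0458×2.540^2) / (0.666×2.540) = 0.2955/1.692 = 0.175.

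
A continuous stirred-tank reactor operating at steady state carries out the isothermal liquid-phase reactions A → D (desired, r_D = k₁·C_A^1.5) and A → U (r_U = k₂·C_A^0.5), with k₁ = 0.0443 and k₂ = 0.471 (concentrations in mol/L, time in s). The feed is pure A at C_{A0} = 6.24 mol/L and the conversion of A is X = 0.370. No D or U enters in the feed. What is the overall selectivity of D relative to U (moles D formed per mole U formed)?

0.370

Exit C_A = C_{A0}(1−X) = 6.24×0.630 = 3.931 mol/L.
Rates in a CSTR are evaluated at the outlet concentration: r_D = 0.0443×3.931^1.5 = 0.3453, r_U = 0.471×3.931^0.5 = 0.9339.
Overall selectivity = C_D/C_U = r_Dτ/(r_Uτ) = r_D/r_U = 0.370.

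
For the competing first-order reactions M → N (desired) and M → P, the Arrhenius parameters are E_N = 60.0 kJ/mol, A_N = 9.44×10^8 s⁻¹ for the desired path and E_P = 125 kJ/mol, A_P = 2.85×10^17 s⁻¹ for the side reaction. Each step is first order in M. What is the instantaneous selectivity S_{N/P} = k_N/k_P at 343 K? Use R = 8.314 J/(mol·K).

26.3

k_N/k_P = (A_N/A_P)·exp[−(E_N−E_P)/(RT)] = (A_N/A_P)·exp[(E_P−E_N)/(RT)].
(E_P−E_N)/(RT) = (125−60.0)×10³/(8.314×343) = 65000/2852 = 22.79.
k_N/k_P = (9.44×10^8/2.85×10^17)·exp(22.79) = 3.312×10^-9 × 7.926×10^9 = 26.3.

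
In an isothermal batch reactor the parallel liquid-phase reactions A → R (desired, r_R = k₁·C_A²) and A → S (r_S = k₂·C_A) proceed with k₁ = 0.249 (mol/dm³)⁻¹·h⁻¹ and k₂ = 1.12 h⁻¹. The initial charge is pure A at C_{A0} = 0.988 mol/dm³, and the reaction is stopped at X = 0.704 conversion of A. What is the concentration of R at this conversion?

C_A = C_{A0}(1−X) = 0.2924 mol/dm³.
Along a PFR/batch, dC_S/dC_A = −r_S/(r_R+r_S) = −k₂/(k₂+k₁·C_A).
Integrating from C_{A0} to C_A: C_S = (1.12/0.249)·ln[(1.12+0.249·0.988)/(1.12+0.249·0.292)] = 4.498·ln(1.366/1.193) = 0.6098 mol/dm³.
Then C_R = (C_{A0}−C_A) − C_S = 0.6956 − 0.6098 = 0.08573 mol/dm³.

0.0857 mol/dm³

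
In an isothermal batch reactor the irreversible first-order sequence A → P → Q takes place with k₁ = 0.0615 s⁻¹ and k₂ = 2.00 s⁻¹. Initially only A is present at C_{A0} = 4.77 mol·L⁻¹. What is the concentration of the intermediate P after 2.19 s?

0.130 mol·L⁻¹

For first-order series with pure A initially, C_P(t) = k₁C_{A0}/(k₂−k₁)·(e^(−k₁t) − e^(−k₂t)).
e^(−k₁t) = e^(−0.0615×2.19) = e^(−0.1347) = 0.8740; e^(−k₂t) = e^(−4.380) = 0.01253.
C_P = 0.0615×4.77/(2.00−0.0615) × (0.8740−0.01253) = 0.1513×0.8615 = 0.1304 mol·L⁻¹.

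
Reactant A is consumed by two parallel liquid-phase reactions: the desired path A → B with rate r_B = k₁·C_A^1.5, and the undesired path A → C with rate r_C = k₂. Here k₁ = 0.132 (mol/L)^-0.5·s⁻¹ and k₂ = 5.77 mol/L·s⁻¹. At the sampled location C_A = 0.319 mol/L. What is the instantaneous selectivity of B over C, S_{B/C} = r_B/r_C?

S_{B/C} = r_B/r_C = (k₁·C_A^1.5)/(k₂) = (k₁/k₂)·C_A^1.5.
= (0.132×0.3190^1.5) / (5.77) = 0.02378/5.770 = 0.00412.
Since the desired path is higher order in A, keeping C_A high (PFR or concentrated feed) favours B.

0.00412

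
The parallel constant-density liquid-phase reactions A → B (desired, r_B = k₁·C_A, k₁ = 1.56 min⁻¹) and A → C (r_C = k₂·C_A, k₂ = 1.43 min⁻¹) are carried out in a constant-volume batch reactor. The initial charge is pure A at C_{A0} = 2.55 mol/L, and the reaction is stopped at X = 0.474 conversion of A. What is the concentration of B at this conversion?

0.631 mol/L

C_A = C_{A0}(1−X) = 1.341 mol/L.
Both paths are first order in A, so the instantaneous fraction to B is constant: dC_B/d(−C_A) = k₁/(k₁+k₂) = 0.5217.
C_B = 0.5217·(C_{A0}−C_A) = 0.5217×1.209 = 0.631 mol/L.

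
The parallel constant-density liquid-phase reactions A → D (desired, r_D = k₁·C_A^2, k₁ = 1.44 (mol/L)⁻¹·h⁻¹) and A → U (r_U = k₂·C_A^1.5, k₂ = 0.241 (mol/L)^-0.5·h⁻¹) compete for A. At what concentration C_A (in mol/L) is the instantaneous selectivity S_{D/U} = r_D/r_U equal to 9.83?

2.71 mol/L

S_{D/U} = (k₁/k₂)·C_A^0.5 ⇒ C_A = (S·k₂/k₁)^(2).
= (9.83×0.241/1.44)^(2) = (1.645)^(2) = 2.71 mol/L.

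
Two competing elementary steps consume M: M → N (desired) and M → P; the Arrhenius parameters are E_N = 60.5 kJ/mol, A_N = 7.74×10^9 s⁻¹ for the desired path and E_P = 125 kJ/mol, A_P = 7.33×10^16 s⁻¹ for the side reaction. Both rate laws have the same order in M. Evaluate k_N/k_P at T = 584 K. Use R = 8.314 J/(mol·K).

k_N/k_P = (A_N/A_P)·exp[−(E_N−E_P)/(RT)] = (A_N/A_P)·exp[(E_P−E_N)/(RT)].
(E_P−E_N)/(RT) = (125−60.5)×10³/(8.314×584) = 64500/4855 = 13.28.
k_N/k_P = (7.74×10^9/7.33×10^16)·exp(13.28) = 1.056×10^-7 × 5.879×10^5 = 0.0621.
Since E_N < E_P, lowering the temperature improves selectivity toward N.

0.0621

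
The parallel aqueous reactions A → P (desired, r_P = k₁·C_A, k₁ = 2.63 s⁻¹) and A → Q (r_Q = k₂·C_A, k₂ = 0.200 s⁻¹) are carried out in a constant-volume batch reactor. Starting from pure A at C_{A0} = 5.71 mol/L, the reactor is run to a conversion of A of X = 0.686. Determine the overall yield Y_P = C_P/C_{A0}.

0.638

C_A = C_{A0}(1−X) = 1.793 mol/L.
Both paths are first order in A, so the instantaneous fraction to P is constant: dC_P/d(−C_A) = k₁/(k₁+k₂) = 0.9293.
C_P = 0.9293·(C_{A0}−C_A) = 0.9293×3.917 = 3.64 mol/L.
Y_P = C_P/C_{A0} = 3.640/5.71 = 0.638.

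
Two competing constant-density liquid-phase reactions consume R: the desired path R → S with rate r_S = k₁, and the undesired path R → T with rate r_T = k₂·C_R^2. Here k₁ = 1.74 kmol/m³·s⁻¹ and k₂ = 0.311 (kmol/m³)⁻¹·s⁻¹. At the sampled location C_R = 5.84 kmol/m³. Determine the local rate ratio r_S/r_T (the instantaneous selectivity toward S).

0.164

S_{S/T} = r_S/r_T = (k₁)/(k₂·C_R^2) = (k₁/k₂)·C_R^-2.
= (1.74) / (0.311×5.840^2) = 1.740/10.61 = 0.164.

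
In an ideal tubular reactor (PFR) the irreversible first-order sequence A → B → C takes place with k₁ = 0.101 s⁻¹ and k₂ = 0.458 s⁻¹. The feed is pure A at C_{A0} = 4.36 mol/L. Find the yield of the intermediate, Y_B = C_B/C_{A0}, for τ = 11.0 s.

0.0913

For first-order series with pure A initially, C_B(τ) = k₁C_{A0}/(k₂−k₁)·(e^(−k₁τ) − e^(−k₂τ)).
e^(−k₁τ) = e^(−0.101×11.0) = e^(−1.111) = 0.3292; e^(−k₂τ) = e^(−5.038) = 0.006487.
C_B = 0.101×4.36/(0.458−0.101) × (0.3292−0.006487) = 1.234×0.3227 = 0.3981 mol/L.
Y_B = C_B/C_{A0} = 0.3981/4.36 = 0.0913.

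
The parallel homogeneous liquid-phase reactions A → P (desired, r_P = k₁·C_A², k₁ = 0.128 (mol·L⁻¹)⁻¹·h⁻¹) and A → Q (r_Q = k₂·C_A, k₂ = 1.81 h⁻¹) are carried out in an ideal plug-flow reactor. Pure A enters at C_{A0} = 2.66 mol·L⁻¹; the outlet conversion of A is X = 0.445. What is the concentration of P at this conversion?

C_A = C_{A0}(1−X) = 1.476 mol·L⁻¹.
Along a PFR/batch, dC_Q/dC_A = −r_Q/(r_P+r_Q) = −k₂/(k₂+k₁·C_A).
Integrating from C_{A0} to C_A: C_Q = (1.81/0.128)·ln[(1.81+0.128·2.66)/(1.81+0.128·1.48)] = 14.14·ln(2.150/1.999) = 1.033 mol·L⁻¹.
Then C_P = (C_{A0}−C_A) − C_Q = 1.184 − 1.033 = 0.1506 mol·L⁻¹.

0.151 mol·L⁻¹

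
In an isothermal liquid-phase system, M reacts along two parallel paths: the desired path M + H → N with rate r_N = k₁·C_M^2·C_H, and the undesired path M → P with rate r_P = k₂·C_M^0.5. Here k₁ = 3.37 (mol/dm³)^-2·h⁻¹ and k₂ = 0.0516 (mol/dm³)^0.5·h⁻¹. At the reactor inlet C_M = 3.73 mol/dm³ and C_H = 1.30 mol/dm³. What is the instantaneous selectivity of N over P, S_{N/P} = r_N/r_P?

S_{N/P} = r_N/r_P = (k₁·C_M^2·C_H)/(k₂·C_M^0.5) = (k₁/k₂)·C_M^1.5·C_H.
= (3.37×3.730^2×1.300) / (0.0516×3.730^0.5) = 60.95/0.09966 = 612.
Since the desired path is higher order in M, keeping C_M high (PFR or concentrated feed) favours N.

612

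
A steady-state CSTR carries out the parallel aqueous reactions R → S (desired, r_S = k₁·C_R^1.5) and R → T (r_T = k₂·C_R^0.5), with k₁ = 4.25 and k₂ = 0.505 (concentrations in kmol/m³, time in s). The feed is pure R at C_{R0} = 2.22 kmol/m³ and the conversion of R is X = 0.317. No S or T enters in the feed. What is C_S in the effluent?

0.653 kmol/m³

Exit C_R = C_{R0}(1−X) = 2.22×0.683 = 1.516 kmol/m³.
Rates in a CSTR are evaluated at the outlet concentration: r_S = 4.25×1.516^1.5 = 7.935, r_T = 0.505×1.516^0.5 = 0.6218.
Fraction of consumed R going to S: r_S/(r_S+r_T) = 0.9273.
C_S = 0.9273·C_{R0}·X = 0.9273×2.22×0.317 = 0.653 kmol/m³.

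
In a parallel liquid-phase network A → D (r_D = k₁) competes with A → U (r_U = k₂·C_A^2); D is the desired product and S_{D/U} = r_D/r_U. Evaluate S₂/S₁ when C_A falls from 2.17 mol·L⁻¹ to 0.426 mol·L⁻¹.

S_{D/U} = (k₁/k₂)·C_A^-2, so S₂/S₁ = (C_{A,2}/C_{A,1})^-2.
= (0.426/2.17)^(-2) = (0.1963)^(-2) = 25.9.
Selectivity toward D rises as C_A falls — low-concentration operation is favoured.

25.9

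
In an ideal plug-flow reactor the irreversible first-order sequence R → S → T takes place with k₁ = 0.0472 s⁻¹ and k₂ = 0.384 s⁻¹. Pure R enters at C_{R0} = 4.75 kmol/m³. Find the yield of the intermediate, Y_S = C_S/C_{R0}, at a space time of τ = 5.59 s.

Solving the coupled first-order balances gives C_S(τ) = [k₁/(k₂−k₁)]·C_{R0}·(e^(−k₁τ) − e^(−k₂τ)).
e^(−k₁τ) = e^(−0.0472×5.59) = e^(−0.2638) = 0.7681; e^(−k₂τ) = e^(−2.147) = 0.1169.
C_S = 0.0472×4.75/(0.384−0.0472) × (0.7681−0.1169) = 0.6657×0.6512 = 0.4335 kmol/m³.
Y_S = C_S/C_{R0} = 0.4335/4.75 = 0.0913.

0.0913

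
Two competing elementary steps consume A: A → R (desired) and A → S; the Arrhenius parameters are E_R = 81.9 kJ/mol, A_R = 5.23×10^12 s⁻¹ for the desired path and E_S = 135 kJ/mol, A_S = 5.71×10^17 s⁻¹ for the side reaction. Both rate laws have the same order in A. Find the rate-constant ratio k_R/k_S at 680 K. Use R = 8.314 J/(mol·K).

0.110

Since both paths have the same order in A, the concentration cancels and S_{R/S} = k_R/k_S = (A_R/A_S)·exp[(E_S−E_R)/(RT)].
(E_S−E_R)/(RT) = (135−81.9)×10³/(8.314×680) = 53100/5654 = 9.392.
k_R/k_S = (5.23×10^12/5.71×10^17)·exp(9.392) = 9.159×10^-6 × 11997 = 0.110.
Since E_R < E_S, lowering the temperature improves selectivity toward R.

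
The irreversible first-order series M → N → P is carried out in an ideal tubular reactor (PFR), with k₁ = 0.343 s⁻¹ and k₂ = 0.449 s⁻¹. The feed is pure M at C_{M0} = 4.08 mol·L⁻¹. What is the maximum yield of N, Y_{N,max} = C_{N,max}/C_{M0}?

For a first-order series the maximum intermediate yield is C_{N,max}/C_{M0} = (k₁/k₂)^[k₂/(k₂−k₁)].
= (0.343/0.449)^(0.449/(0.449−0.343)) = (0.7639)^(4.236) = 0.3196.

0.320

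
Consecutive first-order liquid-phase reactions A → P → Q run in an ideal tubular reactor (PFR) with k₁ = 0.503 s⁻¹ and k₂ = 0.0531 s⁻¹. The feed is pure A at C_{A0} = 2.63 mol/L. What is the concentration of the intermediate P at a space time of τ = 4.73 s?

2.01 mol/L

Solving the coupled first-order balances gives C_P(τ) = [k₁/(k₂−k₁)]·C_{A0}·(e^(−k₁τ) − e^(−k₂τ)).
e^(−k₁τ) = e^(−0.503×4.73) = e^(−2.379) = 0.09263; e^(−k₂τ) = e^(−0.2512) = 0.7779.
C_P = 0.503×2.63/(0.0531−0.503) × (0.09263−0.7779) = (-2.940)×(-0.6853) = 2.015 mol/L.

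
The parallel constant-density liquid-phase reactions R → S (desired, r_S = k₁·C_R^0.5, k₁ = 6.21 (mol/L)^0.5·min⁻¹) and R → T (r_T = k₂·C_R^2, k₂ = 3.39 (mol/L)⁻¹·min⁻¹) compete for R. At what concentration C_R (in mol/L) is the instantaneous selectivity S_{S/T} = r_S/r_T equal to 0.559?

S_{S/T} = (k₁/k₂)·C_R^-1.5 ⇒ C_R = (S·k₂/k₁)^(1/(-1.5)).
= (0.559×3.39/6.21)^(-0.6667) = (0.3052)^(-0.6667) = 2.21 mol/L.

2.21 mol/L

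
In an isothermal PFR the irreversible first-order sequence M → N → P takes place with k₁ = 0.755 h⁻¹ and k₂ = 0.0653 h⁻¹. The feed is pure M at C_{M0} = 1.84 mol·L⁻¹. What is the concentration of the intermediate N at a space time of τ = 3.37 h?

1.46 mol·L⁻¹

The intermediate concentration in a first-order A→B→C sequence is C_N = k₁C_{M0}(e^(−k₁τ) − e^(−k₂τ))/(k₂−k₁).
e^(−k₁τ) = e^(−0.755×3.37) = e^(−2.544) = 0.07852; e^(−k₂τ) = e^(−0.2201) = 0.8025.
C_N = 0.755×1.84/(0.0653−0.755) × (0.07852−0.8025) = (-2.014)×(-0.7239) = 1.458 mol·L⁻¹.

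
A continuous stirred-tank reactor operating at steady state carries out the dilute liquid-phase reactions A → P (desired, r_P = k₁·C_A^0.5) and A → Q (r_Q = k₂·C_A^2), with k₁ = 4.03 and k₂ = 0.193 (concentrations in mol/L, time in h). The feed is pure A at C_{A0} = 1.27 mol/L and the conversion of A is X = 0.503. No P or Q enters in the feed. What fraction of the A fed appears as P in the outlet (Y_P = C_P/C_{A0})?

0.491

Exit C_A = C_{A0}(1−X) = 1.27×0.497 = 0.6312 mol/L.
In a CSTR the entire volume is at exit conditions, so r_P = 4.03×0.6312^0.5 = 3.202 and r_Q = 0.193×0.6312^2 = 0.07689.
Fraction of consumed A going to P: r_P/(r_P+r_Q) = 0.9765.
C_P = 0.9765·C_{A0}·X = 0.9765×1.27×0.503 = 0.624 mol/L; Y_P = C_P/C_{A0} = 0.491.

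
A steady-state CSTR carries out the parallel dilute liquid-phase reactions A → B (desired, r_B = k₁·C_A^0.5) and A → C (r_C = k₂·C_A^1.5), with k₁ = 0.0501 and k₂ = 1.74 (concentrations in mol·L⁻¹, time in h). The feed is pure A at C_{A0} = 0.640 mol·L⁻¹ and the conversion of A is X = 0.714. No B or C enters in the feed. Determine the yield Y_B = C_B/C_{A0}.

0.0970

Exit C_A = C_{A0}(1−X) = 0.640×0.286 = 0.1830 mol·L⁻¹.
In a CSTR the entire volume is at exit conditions, so r_B = 0.0501×0.1830^0.5 = 0.02143 and r_C = 1.74×0.1830^1.5 = 0.1363.
Fraction of consumed A going to B: r_B/(r_B+r_C) = 0.1359.
C_B = 0.1359·C_{A0}·X = 0.1359×0.640×0.714 = 0.0621 mol·L⁻¹; Y_B = C_B/C_{A0} = 0.0970.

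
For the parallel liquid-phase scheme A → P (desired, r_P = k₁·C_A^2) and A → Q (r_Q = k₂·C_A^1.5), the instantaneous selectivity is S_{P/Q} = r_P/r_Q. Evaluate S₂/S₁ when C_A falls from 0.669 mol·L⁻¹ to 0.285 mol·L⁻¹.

0.653

S_{P/Q} = (k₁/k₂)·C_A^0.5, so S₂/S₁ = (C_{A,2}/C_{A,1})^0.5.
= (0.285/0.669)^0.5 = (0.4260)^0.5 = 0.653.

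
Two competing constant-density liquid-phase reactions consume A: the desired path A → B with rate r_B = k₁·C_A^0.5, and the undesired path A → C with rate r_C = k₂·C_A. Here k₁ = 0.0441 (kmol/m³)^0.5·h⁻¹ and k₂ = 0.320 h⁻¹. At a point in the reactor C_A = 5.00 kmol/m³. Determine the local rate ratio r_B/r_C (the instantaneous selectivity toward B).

S_{B/C} = r_B/r_C = (k₁·C_A^0.5)/(k₂·C_A) = (k₁/k₂)·C_A^-0.5.
= (0.0441×5.000^0.5) / (0.320×5.000) = 0.09861/1.600 = 0.0616.
The undesired path is higher order in A, so low C_A (CSTR or dilute feed) favours B.

0.0616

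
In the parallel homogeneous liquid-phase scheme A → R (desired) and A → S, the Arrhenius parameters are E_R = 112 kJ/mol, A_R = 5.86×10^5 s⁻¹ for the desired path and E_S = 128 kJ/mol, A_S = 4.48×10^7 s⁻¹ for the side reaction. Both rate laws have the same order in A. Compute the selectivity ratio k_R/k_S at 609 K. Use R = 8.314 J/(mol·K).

0.308

k_R/k_S = (A_R/A_S)·exp[−(E_R−E_S)/(RT)] = (A_R/A_S)·exp[(E_S−E_R)/(RT)].
(E_S−E_R)/(RT) = (128−112)×10³/(8.314×609) = 16000/5063 = 3.160.
k_R/k_S = (5.86×10^5/4.48×10^7)·exp(3.160) = 0.01308 × 23.57 = 0.308.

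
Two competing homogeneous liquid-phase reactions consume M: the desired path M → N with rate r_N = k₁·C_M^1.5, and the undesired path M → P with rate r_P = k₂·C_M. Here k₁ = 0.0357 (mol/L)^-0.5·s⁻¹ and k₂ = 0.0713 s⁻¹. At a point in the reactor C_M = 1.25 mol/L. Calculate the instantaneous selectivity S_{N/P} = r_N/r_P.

S_{N/P} = r_N/r_P = (k₁·C_M^1.5)/(k₂·C_M) = (k₁/k₂)·C_M^0.5.
= (0.0357×1.250^1.5) / (0.0713×1.250) = 0.04989/0.08913 = 0.560.
Since the desired path is higher order in M, keeping C_M high (PFR or concentrated feed) favours N.

0.560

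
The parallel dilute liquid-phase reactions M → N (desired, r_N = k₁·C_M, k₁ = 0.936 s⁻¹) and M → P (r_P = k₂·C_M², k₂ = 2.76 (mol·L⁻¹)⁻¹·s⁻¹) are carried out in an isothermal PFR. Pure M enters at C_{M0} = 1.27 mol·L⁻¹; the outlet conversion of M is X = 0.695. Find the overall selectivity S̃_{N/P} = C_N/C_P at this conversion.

0.440

C_M = C_{M0}(1−X) = 0.3874 mol·L⁻¹.
Along a PFR/batch, dC_N/dC_M = −r_N/(r_N+r_P) = −k₁/(k₁+k₂·C_M).
Integrating from C_{M0} to C_M: C_N = (0.936/2.76)·ln[(0.936+2.76·1.27)/(0.936+2.76·0.387)] = 0.3391·ln(4.441/2.005) = 0.2697 mol·L⁻¹.
C_P = (C_{M0}−C_M)−C_N = 0.6130 mol·L⁻¹; S̃_{N/P} = 0.2697/0.6130 = 0.440.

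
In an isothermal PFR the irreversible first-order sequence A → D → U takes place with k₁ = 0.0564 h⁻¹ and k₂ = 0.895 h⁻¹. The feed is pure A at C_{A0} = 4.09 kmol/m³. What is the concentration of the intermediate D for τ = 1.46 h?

0.179 kmol/m³

Solving the coupled first-order balances gives C_D(τ) = [k₁/(k₂−k₁)]·C_{A0}·(e^(−k₁τ) − e^(−k₂τ)).
e^(−k₁τ) = e^(−0.0564×1.46) = e^(−0.08234) = 0.9210; e^(−k₂τ) = e^(−1.307) = 0.2707.
C_D = 0.0564×4.09/(0.895−0.0564) × (0.9210−0.2707) = 0.2751×0.6502 = 0.1789 kmol/m³.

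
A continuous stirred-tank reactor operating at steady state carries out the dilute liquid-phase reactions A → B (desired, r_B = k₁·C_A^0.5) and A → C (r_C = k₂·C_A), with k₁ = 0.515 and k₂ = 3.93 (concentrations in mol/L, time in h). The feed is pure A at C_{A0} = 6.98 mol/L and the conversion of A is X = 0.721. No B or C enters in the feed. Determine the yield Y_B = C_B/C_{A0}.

0.0619

Exit C_A = C_{A0}(1−X) = 6.98×0.279 = 1.947 mol/L.
A CSTR operates uniformly at the exit composition, giving r_B = 0.7187 and r_C = 7.653 (each k·C_A^n at C_A = 1.947).
Fraction of consumed A going to B: r_B/(r_B+r_C) = 0.08584.
C_B = 0.08584·C_{A0}·X = 0.08584×6.98×0.721 = 0.432 mol/L; Y_B = C_B/C_{A0} = 0.0619.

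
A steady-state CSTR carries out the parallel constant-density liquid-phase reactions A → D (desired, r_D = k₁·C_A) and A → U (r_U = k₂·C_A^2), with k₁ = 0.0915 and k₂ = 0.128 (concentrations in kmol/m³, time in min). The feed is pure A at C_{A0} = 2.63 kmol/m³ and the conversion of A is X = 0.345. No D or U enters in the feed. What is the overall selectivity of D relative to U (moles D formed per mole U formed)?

Exit C_A = C_{A0}(1−X) = 2.63×0.655 = 1.723 kmol/m³.
In a CSTR the entire volume is at exit conditions, so r_D = 0.0915×1.723 = 0.1576 and r_U = 0.128×1.723^2 = 0.3798.
Overall selectivity = C_D/C_U = r_Dτ/(r_Uτ) = r_D/r_U = 0.415.

0.415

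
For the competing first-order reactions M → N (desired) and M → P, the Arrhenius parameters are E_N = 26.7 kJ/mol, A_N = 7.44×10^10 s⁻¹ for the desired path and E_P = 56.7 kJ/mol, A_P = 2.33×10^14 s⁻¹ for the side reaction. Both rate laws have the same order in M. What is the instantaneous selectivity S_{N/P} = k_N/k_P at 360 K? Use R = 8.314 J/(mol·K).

7.20

Since both paths have the same order in M, the concentration cancels and S_{N/P} = k_N/k_P = (A_N/A_P)·exp[(E_P−E_N)/(RT)].
(E_P−E_N)/(RT) = (56.7−26.7)×10³/(8.314×360) = 30000/2993 = 10.02.
k_N/k_P = (7.44×10^10/2.33×10^14)·exp(10.02) = 3.193×10^-4 × 22545 = 7.20.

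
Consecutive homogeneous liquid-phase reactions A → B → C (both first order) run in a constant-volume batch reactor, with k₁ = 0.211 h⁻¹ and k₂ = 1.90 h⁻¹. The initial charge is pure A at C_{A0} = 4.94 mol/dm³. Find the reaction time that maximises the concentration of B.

1.30 h

Setting dC_B/dt = 0 gives t_opt = ln(k₂/k₁)/(k₂−k₁).
= ln(1.90/0.211)/(1.90−0.211) = ln(9.005)/1.689 = 2.198/1.689 = 1.30 h.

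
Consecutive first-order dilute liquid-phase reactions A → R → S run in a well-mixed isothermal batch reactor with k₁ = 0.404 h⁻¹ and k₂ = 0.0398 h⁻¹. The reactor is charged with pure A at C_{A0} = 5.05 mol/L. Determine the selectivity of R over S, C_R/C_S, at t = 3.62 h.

The intermediate concentration in a first-order A→B→C sequence is C_R = k₁C_{A0}(e^(−k₁t) − e^(−k₂t))/(k₂−k₁).
e^(−k₁t) = e^(−0.404×3.62) = e^(−1.462) = 0.2317; e^(−k₂t) = e^(−0.1441) = 0.8658.
C_R = 0.404×5.05/(0.0398−0.404) × (0.2317−0.8658) = (-5.602)×(-0.6342) = 3.552 mol/L.
C_A = C_{A0}e^(−k₁t) = 1.170 mol/L, so C_S = C_{A0}−C_A−C_R = 0.3276 mol/L; C_R/C_S = 10.8.

10.8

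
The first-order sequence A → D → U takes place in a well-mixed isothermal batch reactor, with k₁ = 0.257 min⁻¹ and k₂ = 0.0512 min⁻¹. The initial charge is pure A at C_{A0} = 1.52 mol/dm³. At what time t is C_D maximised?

The intermediate peaks when r₁ = r₂, i.e. k₁e^(−k₁t) = k₂e^(−k₂t), giving t_opt = ln(k₂/k₁)/(k₂−k₁).
= ln(0.0512/0.257)/(0.0512−0.257) = ln(0.1992)/-0.2058 = -1.613/-0.2058 = 7.84 min.

7.84 min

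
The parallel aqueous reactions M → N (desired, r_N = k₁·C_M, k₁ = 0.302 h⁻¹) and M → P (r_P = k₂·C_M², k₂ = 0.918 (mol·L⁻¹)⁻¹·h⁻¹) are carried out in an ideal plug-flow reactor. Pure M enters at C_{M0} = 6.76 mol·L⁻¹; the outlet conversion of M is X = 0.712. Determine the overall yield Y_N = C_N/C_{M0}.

C_M = C_{M0}(1−X) = 1.947 mol·L⁻¹.
Along a PFR/batch, dC_N/dC_M = −r_N/(r_N+r_P) = −k₁/(k₁+k₂·C_M).
Integrating from C_{M0} to C_M: C_N = (0.302/0.918)·ln[(0.302+0.918·6.76)/(0.302+0.918·1.95)] = 0.3290·ln(6.508/2.089) = 0.3738 mol·L⁻¹.
Y_N = C_N/C_{M0} = 0.3738/6.76 = 0.0553.

0.0553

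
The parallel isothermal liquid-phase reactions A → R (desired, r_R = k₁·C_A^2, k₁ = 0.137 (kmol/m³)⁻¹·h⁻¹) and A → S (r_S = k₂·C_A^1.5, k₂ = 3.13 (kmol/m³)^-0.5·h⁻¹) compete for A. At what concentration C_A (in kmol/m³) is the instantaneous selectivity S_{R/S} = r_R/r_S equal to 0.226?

S_{R/S} = (k₁/k₂)·C_A^0.5 ⇒ C_A = (S·k₂/k₁)^(2).
= (0.226×3.13/0.137)^(2) = (5.163)^(2) = 26.7 kmol/m³.

26.7 kmol/m³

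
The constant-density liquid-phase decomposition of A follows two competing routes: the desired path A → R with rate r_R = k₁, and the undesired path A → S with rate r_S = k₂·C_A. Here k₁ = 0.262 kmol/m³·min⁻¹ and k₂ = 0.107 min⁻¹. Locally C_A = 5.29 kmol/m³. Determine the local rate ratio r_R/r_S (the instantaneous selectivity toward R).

0.463

S_{R/S} = r_R/r_S = (k₁)/(k₂·C_A) = (k₁/k₂)·C_A⁻¹.
= (0.262) / (0.107×5.290) = 0.2620/0.5660 = 0.463.
The undesired path is higher order in A, so low C_A (CSTR or dilute feed) favours R.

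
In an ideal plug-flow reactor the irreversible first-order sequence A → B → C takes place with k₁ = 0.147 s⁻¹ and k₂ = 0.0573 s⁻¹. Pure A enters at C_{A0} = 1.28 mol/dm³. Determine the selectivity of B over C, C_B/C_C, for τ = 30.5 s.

Solving the coupled first-order balances gives C_B(τ) = [k₁/(k₂−k₁)]·C_{A0}·(e^(−k₁τ) − e^(−k₂τ)).
e^(−k₁τ) = e^(−0.147×30.5) = e^(−4.483) = 0.01129; e^(−k₂τ) = e^(−1.748) = 0.1742.
C_B = 0.147×1.28/(0.0573−0.147) × (0.01129−0.1742) = (-2.098)×(-0.1629) = 0.3417 mol/dm³.
C_A = C_{A0}e^(−k₁τ) = 0.01446 mol/dm³, so C_C = C_{A0}−C_A−C_B = 0.9239 mol/dm³; C_B/C_C = 0.370.

0.370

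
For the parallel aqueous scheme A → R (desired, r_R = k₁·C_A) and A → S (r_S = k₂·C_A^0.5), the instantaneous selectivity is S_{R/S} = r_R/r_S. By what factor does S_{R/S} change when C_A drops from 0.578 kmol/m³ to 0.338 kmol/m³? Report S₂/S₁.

S_{R/S} = (k₁/k₂)·C_A^0.5, so S₂/S₁ = (C_{A,2}/C_{A,1})^0.5.
= (0.338/0.578)^0.5 = (0.5848)^0.5 = 0.765.
Selectivity toward R falls as C_A falls — high-concentration operation is favoured.

0.765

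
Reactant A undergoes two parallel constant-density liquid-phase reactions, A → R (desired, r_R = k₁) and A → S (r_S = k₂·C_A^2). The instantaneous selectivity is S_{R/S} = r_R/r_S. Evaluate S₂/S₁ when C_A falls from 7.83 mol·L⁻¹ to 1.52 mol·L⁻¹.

26.5

S_{R/S} = (k₁/k₂)·C_A^-2, so S₂/S₁ = (C_{A,2}/C_{A,1})^-2.
= (1.52/7.83)^(-2) = (0.1941)^(-2) = 26.5.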